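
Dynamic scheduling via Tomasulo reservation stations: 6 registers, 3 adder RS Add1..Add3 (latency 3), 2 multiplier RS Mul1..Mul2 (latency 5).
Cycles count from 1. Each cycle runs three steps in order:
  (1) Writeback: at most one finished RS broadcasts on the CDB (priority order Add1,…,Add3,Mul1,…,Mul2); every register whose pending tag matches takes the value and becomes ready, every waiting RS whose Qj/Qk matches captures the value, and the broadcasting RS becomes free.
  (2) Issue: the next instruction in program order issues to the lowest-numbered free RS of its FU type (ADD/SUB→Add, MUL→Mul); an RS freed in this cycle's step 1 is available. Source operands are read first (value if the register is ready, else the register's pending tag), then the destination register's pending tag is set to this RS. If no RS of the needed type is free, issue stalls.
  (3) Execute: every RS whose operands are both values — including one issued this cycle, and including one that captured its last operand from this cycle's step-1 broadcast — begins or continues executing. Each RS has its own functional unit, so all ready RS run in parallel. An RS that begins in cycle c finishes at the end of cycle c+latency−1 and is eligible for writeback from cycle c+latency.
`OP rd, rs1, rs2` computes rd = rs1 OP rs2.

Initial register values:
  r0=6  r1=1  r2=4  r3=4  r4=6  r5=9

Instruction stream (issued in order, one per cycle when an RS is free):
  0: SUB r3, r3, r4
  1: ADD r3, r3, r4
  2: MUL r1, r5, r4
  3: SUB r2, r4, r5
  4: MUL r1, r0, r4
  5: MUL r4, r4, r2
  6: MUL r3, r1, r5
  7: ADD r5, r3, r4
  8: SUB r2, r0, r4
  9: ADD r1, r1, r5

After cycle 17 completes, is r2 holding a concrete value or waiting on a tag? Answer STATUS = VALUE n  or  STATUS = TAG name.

STATUS = VALUE 24

c1: issue SUB r3<-Add1 | r0:6,r1:1,r2:4,r3:Add1,r4:6,r5:9
c2: issue ADD r3<-Add2 | r0:6,r1:1,r2:4,r3:Add2,r4:6,r5:9
c3: issue MUL r1<-Mul1 | r0:6,r1:Mul1,r2:4,r3:Add2,r4:6,r5:9
c4: CDB Add1=-2; issue SUB r2<-Add1 | r0:6,r1:Mul1,r2:Add1,r3:Add2,r4:6,r5:9
c5: issue MUL r1<-Mul2 | r0:6,r1:Mul2,r2:Add1,r3:Add2,r4:6,r5:9
c6: stall | r0:6,r1:Mul2,r2:Add1,r3:Add2,r4:6,r5:9
c7: CDB Add1=-3; stall | r0:6,r1:Mul2,r2:-3,r3:Add2,r4:6,r5:9
c8: CDB Add2=4; stall | r0:6,r1:Mul2,r2:-3,r3:4,r4:6,r5:9
c9: CDB Mul1=54; issue MUL r4<-Mul1 | r0:6,r1:Mul2,r2:-3,r3:4,r4:Mul1,r5:9
c10: CDB Mul2=36; issue MUL r3<-Mul2 | r0:6,r1:36,r2:-3,r3:Mul2,r4:Mul1,r5:9
c11: issue ADD r5<-Add1 | r0:6,r1:36,r2:-3,r3:Mul2,r4:Mul1,r5:Add1
c12: issue SUB r2<-Add2 | r0:6,r1:36,r2:Add2,r3:Mul2,r4:Mul1,r5:Add1
c13: issue ADD r1<-Add3 | r0:6,r1:Add3,r2:Add2,r3:Mul2,r4:Mul1,r5:Add1
c14: CDB Mul1=-18 | r0:6,r1:Add3,r2:Add2,r3:Mul2,r4:-18,r5:Add1
c15: CDB Mul2=324 | r0:6,r1:Add3,r2:Add2,r3:324,r4:-18,r5:Add1
c16: - | r0:6,r1:Add3,r2:Add2,r3:324,r4:-18,r5:Add1
c17: CDB Add2=24 | r0:6,r1:Add3,r2:24,r3:324,r4:-18,r5:Add1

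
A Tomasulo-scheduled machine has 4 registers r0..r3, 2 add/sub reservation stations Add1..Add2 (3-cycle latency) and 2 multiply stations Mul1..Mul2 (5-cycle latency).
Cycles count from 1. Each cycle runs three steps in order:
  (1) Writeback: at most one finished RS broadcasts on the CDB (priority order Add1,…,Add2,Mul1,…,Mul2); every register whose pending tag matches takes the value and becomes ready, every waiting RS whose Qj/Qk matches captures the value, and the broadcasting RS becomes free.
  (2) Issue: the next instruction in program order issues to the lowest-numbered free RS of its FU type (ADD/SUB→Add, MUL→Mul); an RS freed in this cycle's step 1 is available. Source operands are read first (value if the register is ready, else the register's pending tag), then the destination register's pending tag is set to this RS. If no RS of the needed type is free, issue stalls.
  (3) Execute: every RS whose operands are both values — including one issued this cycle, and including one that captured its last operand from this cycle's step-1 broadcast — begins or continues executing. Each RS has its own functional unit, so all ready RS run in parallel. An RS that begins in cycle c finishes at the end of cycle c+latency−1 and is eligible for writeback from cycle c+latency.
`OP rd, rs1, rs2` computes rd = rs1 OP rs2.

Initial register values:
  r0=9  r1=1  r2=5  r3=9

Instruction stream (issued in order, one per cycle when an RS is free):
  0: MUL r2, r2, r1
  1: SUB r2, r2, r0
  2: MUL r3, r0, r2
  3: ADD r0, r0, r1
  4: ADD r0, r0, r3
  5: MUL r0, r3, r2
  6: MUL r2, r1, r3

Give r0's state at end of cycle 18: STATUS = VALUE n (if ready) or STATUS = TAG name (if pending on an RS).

c1: issue MUL r2<-Mul1 | r0:9,r1:1,r2:Mul1,r3:9
c2: issue SUB r2<-Add1 | r0:9,r1:1,r2:Add1,r3:9
c3: issue MUL r3<-Mul2 | r0:9,r1:1,r2:Add1,r3:Mul2
c4: issue ADD r0<-Add2 | r0:Add2,r1:1,r2:Add1,r3:Mul2
c5: stall | r0:Add2,r1:1,r2:Add1,r3:Mul2
c6: CDB Mul1=5; stall | r0:Add2,r1:1,r2:Add1,r3:Mul2
c7: CDB Add2=10; issue ADD r0<-Add2 | r0:Add2,r1:1,r2:Add1,r3:Mul2
c8: issue MUL r0<-Mul1 | r0:Mul1,r1:1,r2:Add1,r3:Mul2
c9: CDB Add1=-4; stall | r0:Mul1,r1:1,r2:-4,r3:Mul2
c10: stall | r0:Mul1,r1:1,r2:-4,r3:Mul2
c11: stall | r0:Mul1,r1:1,r2:-4,r3:Mul2
c12: stall | r0:Mul1,r1:1,r2:-4,r3:Mul2
c13: stall | r0:Mul1,r1:1,r2:-4,r3:Mul2
c14: CDB Mul2=-36; issue MUL r2<-Mul2 | r0:Mul1,r1:1,r2:Mul2,r3:-36
c15: - | r0:Mul1,r1:1,r2:Mul2,r3:-36
c16: - | r0:Mul1,r1:1,r2:Mul2,r3:-36
c17: CDB Add2=-26 | r0:Mul1,r1:1,r2:Mul2,r3:-36
c18: - | r0:Mul1,r1:1,r2:Mul2,r3:-36

STATUS = TAG Mul1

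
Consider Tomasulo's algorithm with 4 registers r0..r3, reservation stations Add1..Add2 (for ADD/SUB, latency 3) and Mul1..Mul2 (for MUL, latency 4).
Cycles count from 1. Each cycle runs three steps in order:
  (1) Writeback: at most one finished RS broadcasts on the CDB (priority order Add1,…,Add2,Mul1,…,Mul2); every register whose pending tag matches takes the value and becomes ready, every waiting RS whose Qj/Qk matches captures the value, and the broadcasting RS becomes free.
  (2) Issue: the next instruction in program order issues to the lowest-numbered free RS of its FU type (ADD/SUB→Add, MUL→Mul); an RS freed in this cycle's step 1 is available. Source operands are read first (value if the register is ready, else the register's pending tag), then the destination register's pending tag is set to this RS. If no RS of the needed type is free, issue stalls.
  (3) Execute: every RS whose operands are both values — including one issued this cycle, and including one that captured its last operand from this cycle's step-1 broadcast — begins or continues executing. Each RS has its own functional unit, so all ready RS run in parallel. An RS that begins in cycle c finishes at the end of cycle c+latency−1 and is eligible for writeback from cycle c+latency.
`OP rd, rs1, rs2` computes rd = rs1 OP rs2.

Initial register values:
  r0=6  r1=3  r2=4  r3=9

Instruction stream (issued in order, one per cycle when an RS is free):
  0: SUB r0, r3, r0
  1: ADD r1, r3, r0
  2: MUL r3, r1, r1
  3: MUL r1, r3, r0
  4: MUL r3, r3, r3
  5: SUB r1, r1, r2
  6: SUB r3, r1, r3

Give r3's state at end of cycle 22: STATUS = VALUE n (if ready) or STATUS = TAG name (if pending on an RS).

STATUS = VALUE -20308

c1: issue SUB r0<-Add1 | r0:Add1,r1:3,r2:4,r3:9
c2: issue ADD r1<-Add2 | r0:Add1,r1:Add2,r2:4,r3:9
c3: issue MUL r3<-Mul1 | r0:Add1,r1:Add2,r2:4,r3:Mul1
c4: CDB Add1=3; issue MUL r1<-Mul2 | r0:3,r1:Mul2,r2:4,r3:Mul1
c5: stall | r0:3,r1:Mul2,r2:4,r3:Mul1
c6: stall | r0:3,r1:Mul2,r2:4,r3:Mul1
c7: CDB Add2=12; stall | r0:3,r1:Mul2,r2:4,r3:Mul1
c8: stall | r0:3,r1:Mul2,r2:4,r3:Mul1
c9: stall | r0:3,r1:Mul2,r2:4,r3:Mul1
c10: stall | r0:3,r1:Mul2,r2:4,r3:Mul1
c11: CDB Mul1=144; issue MUL r3<-Mul1 | r0:3,r1:Mul2,r2:4,r3:Mul1
c12: issue SUB r1<-Add1 | r0:3,r1:Add1,r2:4,r3:Mul1
c13: issue SUB r3<-Add2 | r0:3,r1:Add1,r2:4,r3:Add2
c14: - | r0:3,r1:Add1,r2:4,r3:Add2
c15: CDB Mul1=20736 | r0:3,r1:Add1,r2:4,r3:Add2
c16: CDB Mul2=432 | r0:3,r1:Add1,r2:4,r3:Add2
c17: - | r0:3,r1:Add1,r2:4,r3:Add2
c18: - | r0:3,r1:Add1,r2:4,r3:Add2
c19: CDB Add1=428 | r0:3,r1:428,r2:4,r3:Add2
c20: - | r0:3,r1:428,r2:4,r3:Add2
c21: - | r0:3,r1:428,r2:4,r3:Add2
c22: CDB Add2=-20308 | r0:3,r1:428,r2:4,r3:-20308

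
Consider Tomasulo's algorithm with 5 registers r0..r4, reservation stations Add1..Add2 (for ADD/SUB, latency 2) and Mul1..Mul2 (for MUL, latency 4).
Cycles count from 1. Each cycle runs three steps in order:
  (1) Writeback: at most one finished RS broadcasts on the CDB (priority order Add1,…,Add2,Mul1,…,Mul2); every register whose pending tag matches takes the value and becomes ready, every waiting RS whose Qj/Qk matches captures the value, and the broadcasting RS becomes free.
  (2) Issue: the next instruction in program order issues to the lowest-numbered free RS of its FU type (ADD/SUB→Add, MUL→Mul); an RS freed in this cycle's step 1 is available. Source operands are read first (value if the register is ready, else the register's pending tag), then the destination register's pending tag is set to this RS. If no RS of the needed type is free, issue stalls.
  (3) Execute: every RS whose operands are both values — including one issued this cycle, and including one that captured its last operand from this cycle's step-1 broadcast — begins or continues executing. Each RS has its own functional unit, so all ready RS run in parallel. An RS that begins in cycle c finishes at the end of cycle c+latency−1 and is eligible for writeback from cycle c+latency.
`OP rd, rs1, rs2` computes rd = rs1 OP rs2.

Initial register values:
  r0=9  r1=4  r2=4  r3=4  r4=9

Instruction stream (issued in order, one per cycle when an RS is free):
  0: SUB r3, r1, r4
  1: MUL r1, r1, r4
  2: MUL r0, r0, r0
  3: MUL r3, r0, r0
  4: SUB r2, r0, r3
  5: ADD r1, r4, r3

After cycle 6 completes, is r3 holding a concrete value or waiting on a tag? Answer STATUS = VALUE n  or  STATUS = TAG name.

STATUS = TAG Mul1

cycle 1: issue SUB r3<-Add1 // r0:9,r1:4,r2:4,r3:Add1,r4:9
cycle 2: issue MUL r1<-Mul1 // r0:9,r1:Mul1,r2:4,r3:Add1,r4:9
cycle 3: CDB Add1=-5; issue MUL r0<-Mul2 // r0:Mul2,r1:Mul1,r2:4,r3:-5,r4:9
cycle 4: stall // r0:Mul2,r1:Mul1,r2:4,r3:-5,r4:9
cycle 5: stall // r0:Mul2,r1:Mul1,r2:4,r3:-5,r4:9
cycle 6: CDB Mul1=36; issue MUL r3<-Mul1 // r0:Mul2,r1:36,r2:4,r3:Mul1,r4:9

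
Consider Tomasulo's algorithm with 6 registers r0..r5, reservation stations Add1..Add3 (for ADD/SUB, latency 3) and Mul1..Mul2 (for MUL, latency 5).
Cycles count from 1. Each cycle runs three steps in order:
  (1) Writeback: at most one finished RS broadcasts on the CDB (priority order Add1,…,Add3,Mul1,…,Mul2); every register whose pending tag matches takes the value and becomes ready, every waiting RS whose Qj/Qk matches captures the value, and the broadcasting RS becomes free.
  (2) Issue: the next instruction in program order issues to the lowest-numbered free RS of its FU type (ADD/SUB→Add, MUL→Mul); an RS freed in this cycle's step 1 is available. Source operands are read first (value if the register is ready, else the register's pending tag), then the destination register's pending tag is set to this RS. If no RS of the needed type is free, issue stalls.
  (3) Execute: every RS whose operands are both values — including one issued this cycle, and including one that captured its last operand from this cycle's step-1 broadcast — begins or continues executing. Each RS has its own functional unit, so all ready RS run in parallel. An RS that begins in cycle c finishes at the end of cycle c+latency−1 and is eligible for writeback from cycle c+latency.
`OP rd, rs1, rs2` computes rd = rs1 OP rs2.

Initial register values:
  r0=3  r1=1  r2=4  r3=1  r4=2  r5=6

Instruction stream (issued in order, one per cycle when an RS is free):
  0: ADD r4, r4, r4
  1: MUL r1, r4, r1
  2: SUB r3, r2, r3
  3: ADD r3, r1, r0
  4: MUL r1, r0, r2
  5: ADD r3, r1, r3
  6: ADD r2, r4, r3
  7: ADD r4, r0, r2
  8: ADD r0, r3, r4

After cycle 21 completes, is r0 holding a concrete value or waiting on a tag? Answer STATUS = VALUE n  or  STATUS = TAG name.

STATUS = TAG Add2

cycle 1: issue ADD r4<-Add1 // r0:3,r1:1,r2:4,r3:1,r4:Add1,r5:6
cycle 2: issue MUL r1<-Mul1 // r0:3,r1:Mul1,r2:4,r3:1,r4:Add1,r5:6
cycle 3: issue SUB r3<-Add2 // r0:3,r1:Mul1,r2:4,r3:Add2,r4:Add1,r5:6
cycle 4: CDB Add1=4; issue ADD r3<-Add1 // r0:3,r1:Mul1,r2:4,r3:Add1,r4:4,r5:6
cycle 5: issue MUL r1<-Mul2 // r0:3,r1:Mul2,r2:4,r3:Add1,r4:4,r5:6
cycle 6: CDB Add2=3; issue ADD r3<-Add2 // r0:3,r1:Mul2,r2:4,r3:Add2,r4:4,r5:6
cycle 7: issue ADD r2<-Add3 // r0:3,r1:Mul2,r2:Add3,r3:Add2,r4:4,r5:6
cycle 8: stall // r0:3,r1:Mul2,r2:Add3,r3:Add2,r4:4,r5:6
cycle 9: CDB Mul1=4; stall // r0:3,r1:Mul2,r2:Add3,r3:Add2,r4:4,r5:6
cycle 10: CDB Mul2=12; stall // r0:3,r1:12,r2:Add3,r3:Add2,r4:4,r5:6
cycle 11: stall // r0:3,r1:12,r2:Add3,r3:Add2,r4:4,r5:6
cycle 12: CDB Add1=7; issue ADD r4<-Add1 // r0:3,r1:12,r2:Add3,r3:Add2,r4:Add1,r5:6
cycle 13: stall // r0:3,r1:12,r2:Add3,r3:Add2,r4:Add1,r5:6
cycle 14: stall // r0:3,r1:12,r2:Add3,r3:Add2,r4:Add1,r5:6
cycle 15: CDB Add2=19; issue ADD r0<-Add2 // r0:Add2,r1:12,r2:Add3,r3:19,r4:Add1,r5:6
cycle 16: - // r0:Add2,r1:12,r2:Add3,r3:19,r4:Add1,r5:6
cycle 17: - // r0:Add2,r1:12,r2:Add3,r3:19,r4:Add1,r5:6
cycle 18: CDB Add3=23 // r0:Add2,r1:12,r2:23,r3:19,r4:Add1,r5:6
cycle 19: - // r0:Add2,r1:12,r2:23,r3:19,r4:Add1,r5:6
cycle 20: - // r0:Add2,r1:12,r2:23,r3:19,r4:Add1,r5:6
cycle 21: CDB Add1=26 // r0:Add2,r1:12,r2:23,r3:19,r4:26,r5:6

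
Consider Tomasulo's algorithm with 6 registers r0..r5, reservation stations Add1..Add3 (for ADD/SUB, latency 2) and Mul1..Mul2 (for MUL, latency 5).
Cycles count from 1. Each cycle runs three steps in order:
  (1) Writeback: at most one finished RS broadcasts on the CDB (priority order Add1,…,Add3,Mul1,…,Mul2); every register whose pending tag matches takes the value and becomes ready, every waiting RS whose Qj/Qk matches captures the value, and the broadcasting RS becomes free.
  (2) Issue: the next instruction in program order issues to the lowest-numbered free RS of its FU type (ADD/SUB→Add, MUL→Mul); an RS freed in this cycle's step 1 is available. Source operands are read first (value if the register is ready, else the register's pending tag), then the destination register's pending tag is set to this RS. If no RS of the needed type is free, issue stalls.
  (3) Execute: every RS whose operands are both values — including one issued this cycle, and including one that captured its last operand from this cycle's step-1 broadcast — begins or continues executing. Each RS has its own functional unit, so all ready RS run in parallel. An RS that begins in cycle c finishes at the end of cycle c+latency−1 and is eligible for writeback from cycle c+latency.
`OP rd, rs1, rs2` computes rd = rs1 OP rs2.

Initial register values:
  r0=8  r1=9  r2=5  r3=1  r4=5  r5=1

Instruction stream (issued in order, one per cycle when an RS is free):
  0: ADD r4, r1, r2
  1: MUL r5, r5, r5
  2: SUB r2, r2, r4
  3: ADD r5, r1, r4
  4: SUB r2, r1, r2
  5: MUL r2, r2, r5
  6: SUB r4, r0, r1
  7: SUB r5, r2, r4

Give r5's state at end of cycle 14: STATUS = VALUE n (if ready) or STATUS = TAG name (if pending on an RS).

STATUS = VALUE 415

c1: issue ADD r4<-Add1 | r0:8,r1:9,r2:5,r3:1,r4:Add1,r5:1
c2: issue MUL r5<-Mul1 | r0:8,r1:9,r2:5,r3:1,r4:Add1,r5:Mul1
c3: CDB Add1=14; issue SUB r2<-Add1 | r0:8,r1:9,r2:Add1,r3:1,r4:14,r5:Mul1
c4: issue ADD r5<-Add2 | r0:8,r1:9,r2:Add1,r3:1,r4:14,r5:Add2
c5: CDB Add1=-9; issue SUB r2<-Add1 | r0:8,r1:9,r2:Add1,r3:1,r4:14,r5:Add2
c6: CDB Add2=23; issue MUL r2<-Mul2 | r0:8,r1:9,r2:Mul2,r3:1,r4:14,r5:23
c7: CDB Add1=18; issue SUB r4<-Add1 | r0:8,r1:9,r2:Mul2,r3:1,r4:Add1,r5:23
c8: CDB Mul1=1; issue SUB r5<-Add2 | r0:8,r1:9,r2:Mul2,r3:1,r4:Add1,r5:Add2
c9: CDB Add1=-1 | r0:8,r1:9,r2:Mul2,r3:1,r4:-1,r5:Add2
c10: - | r0:8,r1:9,r2:Mul2,r3:1,r4:-1,r5:Add2
c11: - | r0:8,r1:9,r2:Mul2,r3:1,r4:-1,r5:Add2
c12: CDB Mul2=414 | r0:8,r1:9,r2:414,r3:1,r4:-1,r5:Add2
c13: - | r0:8,r1:9,r2:414,r3:1,r4:-1,r5:Add2
c14: CDB Add2=415 | r0:8,r1:9,r2:414,r3:1,r4:-1,r5:415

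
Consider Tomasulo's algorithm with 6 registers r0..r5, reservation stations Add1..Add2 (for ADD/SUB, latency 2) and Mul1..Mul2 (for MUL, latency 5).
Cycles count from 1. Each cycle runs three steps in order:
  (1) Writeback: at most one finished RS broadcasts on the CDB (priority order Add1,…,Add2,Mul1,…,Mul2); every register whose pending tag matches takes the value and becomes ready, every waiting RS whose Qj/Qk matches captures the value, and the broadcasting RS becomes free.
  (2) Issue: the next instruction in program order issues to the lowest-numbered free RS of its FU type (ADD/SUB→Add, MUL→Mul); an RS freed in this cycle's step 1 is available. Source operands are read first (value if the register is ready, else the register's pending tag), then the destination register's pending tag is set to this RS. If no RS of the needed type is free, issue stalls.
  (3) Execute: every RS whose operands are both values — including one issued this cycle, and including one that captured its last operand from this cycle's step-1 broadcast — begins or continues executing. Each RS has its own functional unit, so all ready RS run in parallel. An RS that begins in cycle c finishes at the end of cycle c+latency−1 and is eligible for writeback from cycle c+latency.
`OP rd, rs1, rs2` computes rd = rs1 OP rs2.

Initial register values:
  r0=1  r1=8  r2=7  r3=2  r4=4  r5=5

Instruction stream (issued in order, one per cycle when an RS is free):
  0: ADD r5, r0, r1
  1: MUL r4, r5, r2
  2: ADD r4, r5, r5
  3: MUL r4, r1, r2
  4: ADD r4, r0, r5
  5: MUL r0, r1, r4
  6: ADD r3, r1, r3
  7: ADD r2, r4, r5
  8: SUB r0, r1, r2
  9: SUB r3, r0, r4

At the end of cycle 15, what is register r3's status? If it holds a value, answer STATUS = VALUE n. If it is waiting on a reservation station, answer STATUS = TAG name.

STATUS = TAG Add2

  c1: issue ADD r5<-Add1  regs: r0:1,r1:8,r2:7,r3:2,r4:4,r5:Add1
  c2: issue MUL r4<-Mul1  regs: r0:1,r1:8,r2:7,r3:2,r4:Mul1,r5:Add1
  c3: CDB Add1=9; issue ADD r4<-Add1  regs: r0:1,r1:8,r2:7,r3:2,r4:Add1,r5:9
  c4: issue MUL r4<-Mul2  regs: r0:1,r1:8,r2:7,r3:2,r4:Mul2,r5:9
  c5: CDB Add1=18; issue ADD r4<-Add1  regs: r0:1,r1:8,r2:7,r3:2,r4:Add1,r5:9
  c6: stall  regs: r0:1,r1:8,r2:7,r3:2,r4:Add1,r5:9
  c7: CDB Add1=10; stall  regs: r0:1,r1:8,r2:7,r3:2,r4:10,r5:9
  c8: CDB Mul1=63; issue MUL r0<-Mul1  regs: r0:Mul1,r1:8,r2:7,r3:2,r4:10,r5:9
  c9: CDB Mul2=56; issue ADD r3<-Add1  regs: r0:Mul1,r1:8,r2:7,r3:Add1,r4:10,r5:9
  c10: issue ADD r2<-Add2  regs: r0:Mul1,r1:8,r2:Add2,r3:Add1,r4:10,r5:9
  c11: CDB Add1=10; issue SUB r0<-Add1  regs: r0:Add1,r1:8,r2:Add2,r3:10,r4:10,r5:9
  c12: CDB Add2=19; issue SUB r3<-Add2  regs: r0:Add1,r1:8,r2:19,r3:Add2,r4:10,r5:9
  c13: CDB Mul1=80  regs: r0:Add1,r1:8,r2:19,r3:Add2,r4:10,r5:9
  c14: CDB Add1=-11  regs: r0:-11,r1:8,r2:19,r3:Add2,r4:10,r5:9
  c15: -  regs: r0:-11,r1:8,r2:19,r3:Add2,r4:10,r5:9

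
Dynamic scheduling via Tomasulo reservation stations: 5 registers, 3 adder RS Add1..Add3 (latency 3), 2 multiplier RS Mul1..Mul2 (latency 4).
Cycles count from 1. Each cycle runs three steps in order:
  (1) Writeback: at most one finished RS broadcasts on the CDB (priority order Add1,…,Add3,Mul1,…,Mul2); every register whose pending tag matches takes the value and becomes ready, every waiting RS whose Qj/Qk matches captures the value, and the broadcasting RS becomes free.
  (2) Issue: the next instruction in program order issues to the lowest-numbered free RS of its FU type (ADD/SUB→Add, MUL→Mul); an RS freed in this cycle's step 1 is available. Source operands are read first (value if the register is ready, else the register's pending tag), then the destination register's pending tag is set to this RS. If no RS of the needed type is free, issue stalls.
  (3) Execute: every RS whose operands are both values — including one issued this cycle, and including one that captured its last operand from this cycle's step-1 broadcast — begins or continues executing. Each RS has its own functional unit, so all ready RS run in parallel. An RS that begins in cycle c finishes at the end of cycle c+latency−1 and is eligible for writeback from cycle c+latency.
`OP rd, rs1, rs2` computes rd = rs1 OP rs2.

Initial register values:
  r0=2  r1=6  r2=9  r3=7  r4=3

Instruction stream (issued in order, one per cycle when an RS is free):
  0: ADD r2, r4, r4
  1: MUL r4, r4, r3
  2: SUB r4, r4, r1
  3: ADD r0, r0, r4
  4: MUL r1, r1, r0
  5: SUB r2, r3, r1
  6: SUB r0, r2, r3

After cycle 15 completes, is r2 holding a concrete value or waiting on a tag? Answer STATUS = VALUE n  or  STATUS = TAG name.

  c1: issue ADD r2<-Add1  regs: r0:2,r1:6,r2:Add1,r3:7,r4:3
  c2: issue MUL r4<-Mul1  regs: r0:2,r1:6,r2:Add1,r3:7,r4:Mul1
  c3: issue SUB r4<-Add2  regs: r0:2,r1:6,r2:Add1,r3:7,r4:Add2
  c4: CDB Add1=6; issue ADD r0<-Add1  regs: r0:Add1,r1:6,r2:6,r3:7,r4:Add2
  c5: issue MUL r1<-Mul2  regs: r0:Add1,r1:Mul2,r2:6,r3:7,r4:Add2
  c6: CDB Mul1=21; issue SUB r2<-Add3  regs: r0:Add1,r1:Mul2,r2:Add3,r3:7,r4:Add2
  c7: stall  regs: r0:Add1,r1:Mul2,r2:Add3,r3:7,r4:Add2
  c8: stall  regs: r0:Add1,r1:Mul2,r2:Add3,r3:7,r4:Add2
  c9: CDB Add2=15; issue SUB r0<-Add2  regs: r0:Add2,r1:Mul2,r2:Add3,r3:7,r4:15
  c10: -  regs: r0:Add2,r1:Mul2,r2:Add3,r3:7,r4:15
  c11: -  regs: r0:Add2,r1:Mul2,r2:Add3,r3:7,r4:15
  c12: CDB Add1=17  regs: r0:Add2,r1:Mul2,r2:Add3,r3:7,r4:15
  c13: -  regs: r0:Add2,r1:Mul2,r2:Add3,r3:7,r4:15
  c14: -  regs: r0:Add2,r1:Mul2,r2:Add3,r3:7,r4:15
  c15: -  regs: r0:Add2,r1:Mul2,r2:Add3,r3:7,r4:15

STATUS = TAG Add3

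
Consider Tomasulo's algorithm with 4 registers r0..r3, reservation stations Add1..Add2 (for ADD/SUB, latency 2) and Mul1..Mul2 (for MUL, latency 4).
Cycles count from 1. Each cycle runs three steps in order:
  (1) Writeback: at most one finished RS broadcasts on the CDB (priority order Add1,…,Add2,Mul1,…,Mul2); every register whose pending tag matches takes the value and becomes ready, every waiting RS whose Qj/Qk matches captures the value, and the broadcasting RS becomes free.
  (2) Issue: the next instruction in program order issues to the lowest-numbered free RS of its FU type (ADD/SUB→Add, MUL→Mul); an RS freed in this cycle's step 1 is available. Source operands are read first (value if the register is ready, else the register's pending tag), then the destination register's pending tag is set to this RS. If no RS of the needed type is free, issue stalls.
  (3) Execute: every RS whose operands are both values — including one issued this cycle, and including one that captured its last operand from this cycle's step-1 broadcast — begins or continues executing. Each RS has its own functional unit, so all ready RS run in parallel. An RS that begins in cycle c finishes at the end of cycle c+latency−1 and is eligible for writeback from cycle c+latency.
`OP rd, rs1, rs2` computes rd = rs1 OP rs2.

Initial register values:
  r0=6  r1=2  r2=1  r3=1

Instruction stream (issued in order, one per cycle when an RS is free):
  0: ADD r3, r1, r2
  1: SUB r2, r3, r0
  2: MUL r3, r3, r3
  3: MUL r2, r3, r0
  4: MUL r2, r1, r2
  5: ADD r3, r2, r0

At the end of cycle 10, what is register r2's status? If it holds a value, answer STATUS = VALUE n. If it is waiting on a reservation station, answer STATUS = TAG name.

STATUS = TAG Mul1

c1: issue ADD r3<-Add1 | r0:6,r1:2,r2:1,r3:Add1
c2: issue SUB r2<-Add2 | r0:6,r1:2,r2:Add2,r3:Add1
c3: CDB Add1=3; issue MUL r3<-Mul1 | r0:6,r1:2,r2:Add2,r3:Mul1
c4: issue MUL r2<-Mul2 | r0:6,r1:2,r2:Mul2,r3:Mul1
c5: CDB Add2=-3; stall | r0:6,r1:2,r2:Mul2,r3:Mul1
c6: stall | r0:6,r1:2,r2:Mul2,r3:Mul1
c7: CDB Mul1=9; issue MUL r2<-Mul1 | r0:6,r1:2,r2:Mul1,r3:9
c8: issue ADD r3<-Add1 | r0:6,r1:2,r2:Mul1,r3:Add1
c9: - | r0:6,r1:2,r2:Mul1,r3:Add1
c10: - | r0:6,r1:2,r2:Mul1,r3:Add1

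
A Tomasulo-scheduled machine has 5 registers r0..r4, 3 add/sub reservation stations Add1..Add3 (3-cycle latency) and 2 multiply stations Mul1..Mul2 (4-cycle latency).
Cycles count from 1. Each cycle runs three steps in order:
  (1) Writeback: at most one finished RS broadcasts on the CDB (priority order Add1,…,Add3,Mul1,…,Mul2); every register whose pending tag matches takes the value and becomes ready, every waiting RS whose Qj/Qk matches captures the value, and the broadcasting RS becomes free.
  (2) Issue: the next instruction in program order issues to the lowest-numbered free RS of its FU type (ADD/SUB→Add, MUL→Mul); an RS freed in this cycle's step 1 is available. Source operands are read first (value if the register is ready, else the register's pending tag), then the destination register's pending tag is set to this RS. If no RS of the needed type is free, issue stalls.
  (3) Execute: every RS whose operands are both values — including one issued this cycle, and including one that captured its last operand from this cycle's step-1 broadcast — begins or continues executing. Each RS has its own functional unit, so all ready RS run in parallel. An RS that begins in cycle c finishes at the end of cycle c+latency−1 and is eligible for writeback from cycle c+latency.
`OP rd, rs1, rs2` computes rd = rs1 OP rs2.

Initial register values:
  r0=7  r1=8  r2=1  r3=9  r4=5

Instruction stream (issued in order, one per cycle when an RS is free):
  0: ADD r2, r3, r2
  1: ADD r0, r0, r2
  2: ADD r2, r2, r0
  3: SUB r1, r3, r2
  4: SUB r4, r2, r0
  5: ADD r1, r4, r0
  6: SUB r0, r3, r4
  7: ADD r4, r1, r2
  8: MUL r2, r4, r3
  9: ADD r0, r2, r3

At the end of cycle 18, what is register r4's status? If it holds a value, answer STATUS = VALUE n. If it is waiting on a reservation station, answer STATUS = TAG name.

STATUS = TAG Add2

  c1: issue ADD r2<-Add1  regs: r0:7,r1:8,r2:Add1,r3:9,r4:5
  c2: issue ADD r0<-Add2  regs: r0:Add2,r1:8,r2:Add1,r3:9,r4:5
  c3: issue ADD r2<-Add3  regs: r0:Add2,r1:8,r2:Add3,r3:9,r4:5
  c4: CDB Add1=10; issue SUB r1<-Add1  regs: r0:Add2,r1:Add1,r2:Add3,r3:9,r4:5
  c5: stall  regs: r0:Add2,r1:Add1,r2:Add3,r3:9,r4:5
  c6: stall  regs: r0:Add2,r1:Add1,r2:Add3,r3:9,r4:5
  c7: CDB Add2=17; issue SUB r4<-Add2  regs: r0:17,r1:Add1,r2:Add3,r3:9,r4:Add2
  c8: stall  regs: r0:17,r1:Add1,r2:Add3,r3:9,r4:Add2
  c9: stall  regs: r0:17,r1:Add1,r2:Add3,r3:9,r4:Add2
  c10: CDB Add3=27; issue ADD r1<-Add3  regs: r0:17,r1:Add3,r2:27,r3:9,r4:Add2
  c11: stall  regs: r0:17,r1:Add3,r2:27,r3:9,r4:Add2
  c12: stall  regs: r0:17,r1:Add3,r2:27,r3:9,r4:Add2
  c13: CDB Add1=-18; issue SUB r0<-Add1  regs: r0:Add1,r1:Add3,r2:27,r3:9,r4:Add2
  c14: CDB Add2=10; issue ADD r4<-Add2  regs: r0:Add1,r1:Add3,r2:27,r3:9,r4:Add2
  c15: issue MUL r2<-Mul1  regs: r0:Add1,r1:Add3,r2:Mul1,r3:9,r4:Add2
  c16: stall  regs: r0:Add1,r1:Add3,r2:Mul1,r3:9,r4:Add2
  c17: CDB Add1=-1; issue ADD r0<-Add1  regs: r0:Add1,r1:Add3,r2:Mul1,r3:9,r4:Add2
  c18: CDB Add3=27  regs: r0:Add1,r1:27,r2:Mul1,r3:9,r4:Add2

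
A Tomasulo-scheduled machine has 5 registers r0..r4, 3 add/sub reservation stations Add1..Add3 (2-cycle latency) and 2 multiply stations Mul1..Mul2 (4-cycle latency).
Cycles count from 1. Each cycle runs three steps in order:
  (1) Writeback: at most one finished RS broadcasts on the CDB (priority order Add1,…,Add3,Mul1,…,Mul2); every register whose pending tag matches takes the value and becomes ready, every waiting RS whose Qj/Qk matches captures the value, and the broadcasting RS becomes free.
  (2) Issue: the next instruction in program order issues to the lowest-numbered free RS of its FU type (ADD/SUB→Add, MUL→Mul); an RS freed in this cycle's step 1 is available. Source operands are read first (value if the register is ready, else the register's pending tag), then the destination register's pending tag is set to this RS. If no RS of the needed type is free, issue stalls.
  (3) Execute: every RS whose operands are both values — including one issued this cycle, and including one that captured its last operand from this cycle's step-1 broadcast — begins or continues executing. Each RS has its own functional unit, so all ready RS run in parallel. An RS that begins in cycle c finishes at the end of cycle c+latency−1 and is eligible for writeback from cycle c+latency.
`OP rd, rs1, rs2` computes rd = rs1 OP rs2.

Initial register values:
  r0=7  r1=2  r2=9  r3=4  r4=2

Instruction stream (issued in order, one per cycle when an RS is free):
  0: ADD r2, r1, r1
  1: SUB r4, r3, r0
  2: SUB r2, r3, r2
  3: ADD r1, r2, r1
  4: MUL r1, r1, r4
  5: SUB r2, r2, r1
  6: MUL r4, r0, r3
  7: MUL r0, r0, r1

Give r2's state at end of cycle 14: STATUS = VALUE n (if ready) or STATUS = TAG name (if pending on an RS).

STATUS = VALUE 6

  c1: issue ADD r2<-Add1  regs: r0:7,r1:2,r2:Add1,r3:4,r4:2
  c2: issue SUB r4<-Add2  regs: r0:7,r1:2,r2:Add1,r3:4,r4:Add2
  c3: CDB Add1=4; issue SUB r2<-Add1  regs: r0:7,r1:2,r2:Add1,r3:4,r4:Add2
  c4: CDB Add2=-3; issue ADD r1<-Add2  regs: r0:7,r1:Add2,r2:Add1,r3:4,r4:-3
  c5: CDB Add1=0; issue MUL r1<-Mul1  regs: r0:7,r1:Mul1,r2:0,r3:4,r4:-3
  c6: issue SUB r2<-Add1  regs: r0:7,r1:Mul1,r2:Add1,r3:4,r4:-3
  c7: CDB Add2=2; issue MUL r4<-Mul2  regs: r0:7,r1:Mul1,r2:Add1,r3:4,r4:Mul2
  c8: stall  regs: r0:7,r1:Mul1,r2:Add1,r3:4,r4:Mul2
  c9: stall  regs: r0:7,r1:Mul1,r2:Add1,r3:4,r4:Mul2
  c10: stall  regs: r0:7,r1:Mul1,r2:Add1,r3:4,r4:Mul2
  c11: CDB Mul1=-6; issue MUL r0<-Mul1  regs: r0:Mul1,r1:-6,r2:Add1,r3:4,r4:Mul2
  c12: CDB Mul2=28  regs: r0:Mul1,r1:-6,r2:Add1,r3:4,r4:28
  c13: CDB Add1=6  regs: r0:Mul1,r1:-6,r2:6,r3:4,r4:28
  c14: -  regs: r0:Mul1,r1:-6,r2:6,r3:4,r4:28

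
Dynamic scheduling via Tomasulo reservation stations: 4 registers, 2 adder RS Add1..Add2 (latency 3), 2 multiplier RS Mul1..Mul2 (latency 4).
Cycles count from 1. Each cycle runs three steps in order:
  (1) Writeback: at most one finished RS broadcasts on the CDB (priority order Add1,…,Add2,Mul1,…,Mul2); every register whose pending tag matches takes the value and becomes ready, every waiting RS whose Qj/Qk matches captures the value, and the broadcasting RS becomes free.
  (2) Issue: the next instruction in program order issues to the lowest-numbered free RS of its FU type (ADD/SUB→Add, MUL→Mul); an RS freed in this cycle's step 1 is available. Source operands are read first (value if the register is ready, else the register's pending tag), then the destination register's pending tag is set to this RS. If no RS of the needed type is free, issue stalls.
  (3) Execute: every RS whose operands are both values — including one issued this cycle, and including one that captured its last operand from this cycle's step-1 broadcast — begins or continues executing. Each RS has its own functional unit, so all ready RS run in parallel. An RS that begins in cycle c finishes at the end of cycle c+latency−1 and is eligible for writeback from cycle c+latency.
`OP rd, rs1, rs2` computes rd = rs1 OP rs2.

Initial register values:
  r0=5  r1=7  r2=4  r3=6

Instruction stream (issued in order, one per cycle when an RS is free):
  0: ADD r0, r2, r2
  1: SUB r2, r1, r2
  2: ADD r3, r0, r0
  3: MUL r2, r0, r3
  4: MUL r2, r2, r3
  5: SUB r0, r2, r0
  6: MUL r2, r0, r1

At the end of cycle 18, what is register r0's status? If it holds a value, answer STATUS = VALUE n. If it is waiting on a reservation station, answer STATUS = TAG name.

c1: issue ADD r0<-Add1 | r0:Add1,r1:7,r2:4,r3:6
c2: issue SUB r2<-Add2 | r0:Add1,r1:7,r2:Add2,r3:6
c3: stall | r0:Add1,r1:7,r2:Add2,r3:6
c4: CDB Add1=8; issue ADD r3<-Add1 | r0:8,r1:7,r2:Add2,r3:Add1
c5: CDB Add2=3; issue MUL r2<-Mul1 | r0:8,r1:7,r2:Mul1,r3:Add1
c6: issue MUL r2<-Mul2 | r0:8,r1:7,r2:Mul2,r3:Add1
c7: CDB Add1=16; issue SUB r0<-Add1 | r0:Add1,r1:7,r2:Mul2,r3:16
c8: stall | r0:Add1,r1:7,r2:Mul2,r3:16
c9: stall | r0:Add1,r1:7,r2:Mul2,r3:16
c10: stall | r0:Add1,r1:7,r2:Mul2,r3:16
c11: CDB Mul1=128; issue MUL r2<-Mul1 | r0:Add1,r1:7,r2:Mul1,r3:16
c12: - | r0:Add1,r1:7,r2:Mul1,r3:16
c13: - | r0:Add1,r1:7,r2:Mul1,r3:16
c14: - | r0:Add1,r1:7,r2:Mul1,r3:16
c15: CDB Mul2=2048 | r0:Add1,r1:7,r2:Mul1,r3:16
c16: - | r0:Add1,r1:7,r2:Mul1,r3:16
c17: - | r0:Add1,r1:7,r2:Mul1,r3:16
c18: CDB Add1=2040 | r0:2040,r1:7,r2:Mul1,r3:16

STATUS = VALUE 2040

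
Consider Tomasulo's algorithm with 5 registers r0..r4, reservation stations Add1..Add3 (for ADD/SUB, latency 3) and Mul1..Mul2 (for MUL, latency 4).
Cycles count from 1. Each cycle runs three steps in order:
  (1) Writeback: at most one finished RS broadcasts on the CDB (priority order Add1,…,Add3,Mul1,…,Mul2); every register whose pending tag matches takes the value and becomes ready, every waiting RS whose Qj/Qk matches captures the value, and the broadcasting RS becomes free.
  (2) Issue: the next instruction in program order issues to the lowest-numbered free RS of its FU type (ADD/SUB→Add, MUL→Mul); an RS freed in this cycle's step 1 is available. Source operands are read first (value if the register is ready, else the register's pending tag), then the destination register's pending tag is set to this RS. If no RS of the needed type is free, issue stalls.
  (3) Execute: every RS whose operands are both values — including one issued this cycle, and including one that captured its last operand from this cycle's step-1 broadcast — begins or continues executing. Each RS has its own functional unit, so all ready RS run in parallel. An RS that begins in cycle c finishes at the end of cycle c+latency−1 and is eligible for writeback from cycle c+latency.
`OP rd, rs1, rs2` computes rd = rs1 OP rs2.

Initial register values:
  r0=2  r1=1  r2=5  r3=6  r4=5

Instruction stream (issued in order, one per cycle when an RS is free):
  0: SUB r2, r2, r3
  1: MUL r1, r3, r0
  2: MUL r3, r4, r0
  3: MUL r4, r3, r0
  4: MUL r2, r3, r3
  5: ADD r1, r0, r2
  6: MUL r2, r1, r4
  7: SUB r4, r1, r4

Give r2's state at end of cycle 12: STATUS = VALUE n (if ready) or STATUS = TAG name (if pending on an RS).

STATUS = TAG Mul1

cycle 1: issue SUB r2<-Add1 // r0:2,r1:1,r2:Add1,r3:6,r4:5
cycle 2: issue MUL r1<-Mul1 // r0:2,r1:Mul1,r2:Add1,r3:6,r4:5
cycle 3: issue MUL r3<-Mul2 // r0:2,r1:Mul1,r2:Add1,r3:Mul2,r4:5
cycle 4: CDB Add1=-1; stall // r0:2,r1:Mul1,r2:-1,r3:Mul2,r4:5
cycle 5: stall // r0:2,r1:Mul1,r2:-1,r3:Mul2,r4:5
cycle 6: CDB Mul1=12; issue MUL r4<-Mul1 // r0:2,r1:12,r2:-1,r3:Mul2,r4:Mul1
cycle 7: CDB Mul2=10; issue MUL r2<-Mul2 // r0:2,r1:12,r2:Mul2,r3:10,r4:Mul1
cycle 8: issue ADD r1<-Add1 // r0:2,r1:Add1,r2:Mul2,r3:10,r4:Mul1
cycle 9: stall // r0:2,r1:Add1,r2:Mul2,r3:10,r4:Mul1
cycle 10: stall // r0:2,r1:Add1,r2:Mul2,r3:10,r4:Mul1
cycle 11: CDB Mul1=20; issue MUL r2<-Mul1 // r0:2,r1:Add1,r2:Mul1,r3:10,r4:20
cycle 12: CDB Mul2=100; issue SUB r4<-Add2 // r0:2,r1:Add1,r2:Mul1,r3:10,r4:Add2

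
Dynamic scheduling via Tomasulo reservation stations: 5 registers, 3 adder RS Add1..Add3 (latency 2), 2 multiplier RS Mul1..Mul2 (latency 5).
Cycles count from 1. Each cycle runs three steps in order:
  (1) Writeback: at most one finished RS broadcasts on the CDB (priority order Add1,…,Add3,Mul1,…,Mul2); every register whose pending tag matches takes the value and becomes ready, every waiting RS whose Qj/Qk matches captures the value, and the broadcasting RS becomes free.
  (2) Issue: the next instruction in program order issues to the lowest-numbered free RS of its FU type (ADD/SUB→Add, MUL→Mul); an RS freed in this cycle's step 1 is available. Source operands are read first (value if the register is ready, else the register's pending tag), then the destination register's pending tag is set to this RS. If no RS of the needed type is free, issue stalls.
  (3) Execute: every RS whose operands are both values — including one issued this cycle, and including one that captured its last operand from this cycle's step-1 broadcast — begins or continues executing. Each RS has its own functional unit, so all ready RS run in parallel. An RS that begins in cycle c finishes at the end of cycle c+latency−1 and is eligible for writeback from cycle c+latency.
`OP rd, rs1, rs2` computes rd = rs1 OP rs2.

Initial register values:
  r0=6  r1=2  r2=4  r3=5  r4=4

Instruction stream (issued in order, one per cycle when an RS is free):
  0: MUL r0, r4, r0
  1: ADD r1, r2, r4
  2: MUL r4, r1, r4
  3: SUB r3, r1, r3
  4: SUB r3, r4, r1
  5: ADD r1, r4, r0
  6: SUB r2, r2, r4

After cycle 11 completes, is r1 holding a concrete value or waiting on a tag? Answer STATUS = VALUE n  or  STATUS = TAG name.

cycle 1: issue MUL r0<-Mul1 // r0:Mul1,r1:2,r2:4,r3:5,r4:4
cycle 2: issue ADD r1<-Add1 // r0:Mul1,r1:Add1,r2:4,r3:5,r4:4
cycle 3: issue MUL r4<-Mul2 // r0:Mul1,r1:Add1,r2:4,r3:5,r4:Mul2
cycle 4: CDB Add1=8; issue SUB r3<-Add1 // r0:Mul1,r1:8,r2:4,r3:Add1,r4:Mul2
cycle 5: issue SUB r3<-Add2 // r0:Mul1,r1:8,r2:4,r3:Add2,r4:Mul2
cycle 6: CDB Add1=3; issue ADD r1<-Add1 // r0:Mul1,r1:Add1,r2:4,r3:Add2,r4:Mul2
cycle 7: CDB Mul1=24; issue SUB r2<-Add3 // r0:24,r1:Add1,r2:Add3,r3:Add2,r4:Mul2
cycle 8: - // r0:24,r1:Add1,r2:Add3,r3:Add2,r4:Mul2
cycle 9: CDB Mul2=32 // r0:24,r1:Add1,r2:Add3,r3:Add2,r4:32
cycle 10: - // r0:24,r1:Add1,r2:Add3,r3:Add2,r4:32
cycle 11: CDB Add1=56 // r0:24,r1:56,r2:Add3,r3:Add2,r4:32

STATUS = VALUE 56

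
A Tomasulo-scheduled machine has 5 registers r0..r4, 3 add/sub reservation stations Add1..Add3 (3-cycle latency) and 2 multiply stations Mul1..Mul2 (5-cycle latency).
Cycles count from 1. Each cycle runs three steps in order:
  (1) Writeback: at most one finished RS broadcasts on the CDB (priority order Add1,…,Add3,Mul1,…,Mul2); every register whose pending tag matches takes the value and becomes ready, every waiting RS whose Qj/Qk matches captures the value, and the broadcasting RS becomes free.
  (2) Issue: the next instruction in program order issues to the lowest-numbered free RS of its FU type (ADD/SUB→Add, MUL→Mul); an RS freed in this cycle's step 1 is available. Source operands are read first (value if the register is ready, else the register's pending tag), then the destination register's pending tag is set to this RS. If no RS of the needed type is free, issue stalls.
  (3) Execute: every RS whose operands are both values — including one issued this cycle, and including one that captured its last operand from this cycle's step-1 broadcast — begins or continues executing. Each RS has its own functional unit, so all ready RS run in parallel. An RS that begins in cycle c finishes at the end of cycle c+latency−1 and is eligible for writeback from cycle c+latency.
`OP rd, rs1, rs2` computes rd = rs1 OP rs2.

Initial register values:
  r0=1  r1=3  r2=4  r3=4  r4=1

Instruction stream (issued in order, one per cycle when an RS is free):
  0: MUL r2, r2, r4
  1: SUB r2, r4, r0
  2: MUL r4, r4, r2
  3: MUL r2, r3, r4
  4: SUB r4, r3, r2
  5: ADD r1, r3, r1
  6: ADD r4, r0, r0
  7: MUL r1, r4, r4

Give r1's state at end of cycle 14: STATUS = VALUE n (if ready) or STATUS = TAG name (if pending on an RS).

STATUS = TAG Mul2

cycle 1: issue MUL r2<-Mul1 // r0:1,r1:3,r2:Mul1,r3:4,r4:1
cycle 2: issue SUB r2<-Add1 // r0:1,r1:3,r2:Add1,r3:4,r4:1
cycle 3: issue MUL r4<-Mul2 // r0:1,r1:3,r2:Add1,r3:4,r4:Mul2
cycle 4: stall // r0:1,r1:3,r2:Add1,r3:4,r4:Mul2
cycle 5: CDB Add1=0; stall // r0:1,r1:3,r2:0,r3:4,r4:Mul2
cycle 6: CDB Mul1=4; issue MUL r2<-Mul1 // r0:1,r1:3,r2:Mul1,r3:4,r4:Mul2
cycle 7: issue SUB r4<-Add1 // r0:1,r1:3,r2:Mul1,r3:4,r4:Add1
cycle 8: issue ADD r1<-Add2 // r0:1,r1:Add2,r2:Mul1,r3:4,r4:Add1
cycle 9: issue ADD r4<-Add3 // r0:1,r1:Add2,r2:Mul1,r3:4,r4:Add3
cycle 10: CDB Mul2=0; issue MUL r1<-Mul2 // r0:1,r1:Mul2,r2:Mul1,r3:4,r4:Add3
cycle 11: CDB Add2=7 // r0:1,r1:Mul2,r2:Mul1,r3:4,r4:Add3
cycle 12: CDB Add3=2 // r0:1,r1:Mul2,r2:Mul1,r3:4,r4:2
cycle 13: - // r0:1,r1:Mul2,r2:Mul1,r3:4,r4:2
cycle 14: - // r0:1,r1:Mul2,r2:Mul1,r3:4,r4:2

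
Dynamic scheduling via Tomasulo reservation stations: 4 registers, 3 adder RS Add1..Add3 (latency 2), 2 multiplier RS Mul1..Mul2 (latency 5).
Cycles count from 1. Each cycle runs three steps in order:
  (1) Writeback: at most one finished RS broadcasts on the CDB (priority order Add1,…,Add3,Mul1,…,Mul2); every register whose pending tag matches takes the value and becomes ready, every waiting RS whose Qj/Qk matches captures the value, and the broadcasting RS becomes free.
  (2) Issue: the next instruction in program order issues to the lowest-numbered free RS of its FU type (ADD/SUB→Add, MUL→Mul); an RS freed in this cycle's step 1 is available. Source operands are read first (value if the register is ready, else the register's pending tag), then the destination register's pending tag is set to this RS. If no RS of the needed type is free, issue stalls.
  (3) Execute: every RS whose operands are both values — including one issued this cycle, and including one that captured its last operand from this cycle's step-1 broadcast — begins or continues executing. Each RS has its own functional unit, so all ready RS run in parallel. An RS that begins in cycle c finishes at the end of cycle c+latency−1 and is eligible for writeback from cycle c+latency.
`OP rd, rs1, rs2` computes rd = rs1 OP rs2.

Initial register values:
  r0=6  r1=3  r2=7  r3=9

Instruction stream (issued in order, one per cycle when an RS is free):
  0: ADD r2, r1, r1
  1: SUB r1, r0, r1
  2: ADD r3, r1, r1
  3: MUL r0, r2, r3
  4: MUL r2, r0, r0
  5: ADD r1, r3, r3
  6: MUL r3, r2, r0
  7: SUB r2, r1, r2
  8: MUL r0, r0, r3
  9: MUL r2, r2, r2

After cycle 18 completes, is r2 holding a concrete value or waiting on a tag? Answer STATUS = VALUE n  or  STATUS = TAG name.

STATUS = VALUE -1284

c1: issue ADD r2<-Add1 | r0:6,r1:3,r2:Add1,r3:9
c2: issue SUB r1<-Add2 | r0:6,r1:Add2,r2:Add1,r3:9
c3: CDB Add1=6; issue ADD r3<-Add1 | r0:6,r1:Add2,r2:6,r3:Add1
c4: CDB Add2=3; issue MUL r0<-Mul1 | r0:Mul1,r1:3,r2:6,r3:Add1
c5: issue MUL r2<-Mul2 | r0:Mul1,r1:3,r2:Mul2,r3:Add1
c6: CDB Add1=6; issue ADD r1<-Add1 | r0:Mul1,r1:Add1,r2:Mul2,r3:6
c7: stall | r0:Mul1,r1:Add1,r2:Mul2,r3:6
c8: CDB Add1=12; stall | r0:Mul1,r1:12,r2:Mul2,r3:6
c9: stall | r0:Mul1,r1:12,r2:Mul2,r3:6
c10: stall | r0:Mul1,r1:12,r2:Mul2,r3:6
c11: CDB Mul1=36; issue MUL r3<-Mul1 | r0:36,r1:12,r2:Mul2,r3:Mul1
c12: issue SUB r2<-Add1 | r0:36,r1:12,r2:Add1,r3:Mul1
c13: stall | r0:36,r1:12,r2:Add1,r3:Mul1
c14: stall | r0:36,r1:12,r2:Add1,r3:Mul1
c15: stall | r0:36,r1:12,r2:Add1,r3:Mul1
c16: CDB Mul2=1296; issue MUL r0<-Mul2 | r0:Mul2,r1:12,r2:Add1,r3:Mul1
c17: stall | r0:Mul2,r1:12,r2:Add1,r3:Mul1
c18: CDB Add1=-1284; stall | r0:Mul2,r1:12,r2:-1284,r3:Mul1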